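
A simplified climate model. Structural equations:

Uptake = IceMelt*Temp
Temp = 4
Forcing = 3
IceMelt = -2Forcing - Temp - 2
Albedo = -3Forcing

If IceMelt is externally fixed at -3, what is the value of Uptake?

-12

do(IceMelt=-3) replaces the equation IceMelt = -2Forcing - Temp - 2 with the constant IceMelt = -3.
Uptake = IceMelt*Temp  [with IceMelt=-3, Temp=4]  = -12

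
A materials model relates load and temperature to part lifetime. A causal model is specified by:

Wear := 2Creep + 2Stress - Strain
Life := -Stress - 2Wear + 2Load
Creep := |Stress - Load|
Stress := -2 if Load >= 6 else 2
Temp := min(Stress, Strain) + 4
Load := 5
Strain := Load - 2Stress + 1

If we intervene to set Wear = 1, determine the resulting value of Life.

6

Intervening sets Wear = 1 and removes its equation (Wear := 2Creep + 2Stress - Strain).
Stress = -2 if Load >= 6 else 2  [with Load=5]  = 2
Life = -Stress - 2Wear + 2Load  [with Stress=2, Wear=1, Load=5]  = 6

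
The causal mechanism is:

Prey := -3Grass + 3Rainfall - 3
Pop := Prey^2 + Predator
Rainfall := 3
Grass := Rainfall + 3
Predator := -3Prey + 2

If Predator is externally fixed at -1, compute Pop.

143

Intervening sets Predator = -1 and removes its equation (Predator := -3Prey + 2).
Grass = Rainfall + 3  [with Rainfall=3]  = 6
Prey = -3Grass + 3Rainfall - 3  [with Grass=6, Rainfall=3]  = -12
Pop = Prey^2 + Predator  [with Prey=-12, Predator=-1]  = 143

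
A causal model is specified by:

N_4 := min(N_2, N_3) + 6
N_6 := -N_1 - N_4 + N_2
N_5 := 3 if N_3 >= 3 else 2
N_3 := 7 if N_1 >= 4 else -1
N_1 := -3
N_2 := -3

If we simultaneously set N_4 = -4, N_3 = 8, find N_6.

4

The joint intervention fixes N_4 = -4, N_3 = 8, removing each variable's own equation.
N_6 = -N_1 - N_4 + N_2  [with N_1=-3, N_4=-4, N_2=-3]  = 4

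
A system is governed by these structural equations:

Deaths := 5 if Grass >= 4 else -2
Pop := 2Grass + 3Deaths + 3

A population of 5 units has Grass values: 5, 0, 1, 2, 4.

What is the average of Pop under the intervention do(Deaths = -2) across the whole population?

Under do(Deaths=-2), Deaths's equation is replaced by Deaths=-2 for every unit. Per-unit Pop: 7, -3, -1, 1, 5. Mean = 1.8.

1.8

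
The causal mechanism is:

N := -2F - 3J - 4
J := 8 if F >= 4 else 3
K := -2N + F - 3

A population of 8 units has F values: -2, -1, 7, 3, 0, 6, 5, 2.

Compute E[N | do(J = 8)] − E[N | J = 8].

The intervention sets J=8 in all 8 units regardless of F. Recomputing N per unit gives -24, -26, -42, -34, -28, -40, -38, -32; average -33.
E[N|J=8] averages over only the 3 units with J=8 (F = 7, 6, 5): N = -42, -40, -38, mean -40.
Difference = -33 − (-40) = 7.

7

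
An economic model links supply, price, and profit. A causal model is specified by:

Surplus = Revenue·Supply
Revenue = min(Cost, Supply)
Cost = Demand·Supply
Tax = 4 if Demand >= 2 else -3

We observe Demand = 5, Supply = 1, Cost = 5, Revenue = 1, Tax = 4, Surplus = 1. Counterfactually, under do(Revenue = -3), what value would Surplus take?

Under do(Revenue=-3), the mechanism Revenue = min(Cost, Supply) is discarded; Revenue is fixed at -3.
Surplus = Revenue·Supply  [with Revenue=-3, Supply=1]  = -3

-3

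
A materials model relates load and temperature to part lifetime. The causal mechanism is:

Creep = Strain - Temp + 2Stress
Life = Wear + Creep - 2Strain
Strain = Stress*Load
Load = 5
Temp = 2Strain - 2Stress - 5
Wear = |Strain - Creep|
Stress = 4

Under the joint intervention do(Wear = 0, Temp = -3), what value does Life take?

Under do(Wear = 0, Temp = -3), each intervened variable's structural equation is replaced by its fixed value.
Strain = Stress*Load  [with Stress=4, Load=5]  = 20
Creep = Strain - Temp + 2Stress  [with Strain=20, Temp=-3, Stress=4]  = 31
Life = Wear + Creep - 2Strain  [with Wear=0, Creep=31, Strain=20]  = -9

-9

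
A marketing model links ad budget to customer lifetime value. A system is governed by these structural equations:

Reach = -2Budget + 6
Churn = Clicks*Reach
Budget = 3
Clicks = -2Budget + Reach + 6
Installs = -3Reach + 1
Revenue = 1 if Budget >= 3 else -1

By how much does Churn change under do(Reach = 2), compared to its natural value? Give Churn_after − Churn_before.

4

do(Reach=2) replaces the equation Reach = -2Budget + 6 with the constant Reach = 2.
Clicks = -2Budget + Reach + 6  [with Budget=3, Reach=2]  = 2
Churn = Clicks*Reach  [with Clicks=2, Reach=2]  = 4
Without intervention: Reach = -2Budget + 6  [with Budget=3]  = 0; Clicks = -2Budget + Reach + 6  [with Budget=3, Reach=0]  = 0; Churn = Clicks*Reach  [with Clicks=0, Reach=0]  = 0.
Change = 4 − 0 = 4.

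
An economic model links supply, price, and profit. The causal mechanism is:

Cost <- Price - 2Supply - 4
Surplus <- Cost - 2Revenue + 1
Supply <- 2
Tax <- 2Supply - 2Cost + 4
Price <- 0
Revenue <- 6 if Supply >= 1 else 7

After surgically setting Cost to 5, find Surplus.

The intervention breaks the incoming arrows to Cost: Cost <- Price - 2Supply - 4 no longer applies, and Cost = 5.
Revenue = 6 if Supply >= 1 else 7  [with Supply=2]  = 6
Surplus = Cost - 2Revenue + 1  [with Cost=5, Revenue=6]  = -6

-6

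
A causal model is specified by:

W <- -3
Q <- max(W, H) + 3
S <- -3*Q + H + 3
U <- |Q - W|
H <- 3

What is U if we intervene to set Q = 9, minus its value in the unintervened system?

3

do(Q=9) replaces the equation Q <- max(W, H) + 3 with the constant Q = 9.
U = |Q - W|  [with Q=9, W=-3]  = 12
Without intervention: Q = max(W, H) + 3  [with W=-3, H=3]  = 6; U = |Q - W|  [with Q=6, W=-3]  = 9.
Change = 12 − 9 = 3.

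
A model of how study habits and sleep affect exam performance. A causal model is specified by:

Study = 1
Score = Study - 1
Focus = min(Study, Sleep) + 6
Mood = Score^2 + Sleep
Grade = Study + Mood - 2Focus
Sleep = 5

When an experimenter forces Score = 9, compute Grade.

73

Under do(Score=9), the mechanism Score = Study - 1 is discarded; Score is fixed at 9.
Focus = min(Study, Sleep) + 6  [with Study=1, Sleep=5]  = 7
Mood = Score^2 + Sleep  [with Score=9, Sleep=5]  = 86
Grade = Study + Mood - 2Focus  [with Study=1, Mood=86, Focus=7]  = 73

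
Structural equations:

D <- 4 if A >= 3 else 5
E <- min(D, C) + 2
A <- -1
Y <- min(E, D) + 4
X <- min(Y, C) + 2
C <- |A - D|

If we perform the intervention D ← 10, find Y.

14

do(D=10) replaces the equation D <- 4 if A >= 3 else 5 with the constant D = 10.
C = |A - D|  [with A=-1, D=10]  = 11
E = min(D, C) + 2  [with D=10, C=11]  = 12
Y = min(E, D) + 4  [with E=12, D=10]  = 14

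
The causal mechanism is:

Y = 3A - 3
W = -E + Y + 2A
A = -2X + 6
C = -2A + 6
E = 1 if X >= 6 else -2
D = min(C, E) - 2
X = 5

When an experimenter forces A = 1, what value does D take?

-4

Under do(A=1), the mechanism A = -2X + 6 is discarded; A is fixed at 1.
E = 1 if X >= 6 else -2  [with X=5]  = -2
C = -2A + 6  [with A=1]  = 4
D = min(C, E) - 2  [with C=4, E=-2]  = -4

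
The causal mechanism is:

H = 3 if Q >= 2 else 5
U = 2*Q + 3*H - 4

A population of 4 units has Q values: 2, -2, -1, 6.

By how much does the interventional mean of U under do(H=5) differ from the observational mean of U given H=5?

do(H=5) breaks H's dependence on Q. With H=5 fixed, U across the units is 15, 7, 9, 23, mean 13.5.
E[U|H=5] averages over only the 2 units with H=5 (Q = -2, -1): U = 7, 9, mean 8.
Difference = 13.5 − 8 = 5.5.

5.5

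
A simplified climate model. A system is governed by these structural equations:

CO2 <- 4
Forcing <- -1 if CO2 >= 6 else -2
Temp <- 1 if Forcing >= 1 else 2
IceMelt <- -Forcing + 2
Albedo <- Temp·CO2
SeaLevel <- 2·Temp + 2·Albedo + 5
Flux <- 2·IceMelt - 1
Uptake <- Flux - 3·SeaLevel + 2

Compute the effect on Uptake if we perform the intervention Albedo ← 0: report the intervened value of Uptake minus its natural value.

do(Albedo=0) replaces the equation Albedo <- Temp·CO2 with the constant Albedo = 0.
Forcing = -1 if CO2 >= 6 else -2  [with CO2=4]  = -2
Temp = 1 if Forcing >= 1 else 2  [with Forcing=-2]  = 2
IceMelt = -Forcing + 2  [with Forcing=-2]  = 4
SeaLevel = 2·Temp + 2·Albedo + 5  [with Temp=2, Albedo=0]  = 9
Flux = 2·IceMelt - 1  [with IceMelt=4]  = 7
Uptake = Flux - 3·SeaLevel + 2  [with Flux=7, SeaLevel=9]  = -18
Without intervention: Forcing = -1 if CO2 >= 6 else -2  [with CO2=4]  = -2; Temp = 1 if Forcing >= 1 else 2  [with Forcing=-2]  = 2; IceMelt = -Forcing + 2  [with Forcing=-2]  = 4; Albedo = Temp·CO2  [with Temp=2, CO2=4]  = 8; SeaLevel = 2·Temp + 2·Albedo + 5  [with Temp=2, Albedo=8]  = 25; Flux = 2·IceMelt - 1  [with IceMelt=4]  = 7; Uptake = Flux - 3·SeaLevel + 2  [with Flux=7, SeaLevel=25]  = -66.
Change = -18 − (-66) = 48.

48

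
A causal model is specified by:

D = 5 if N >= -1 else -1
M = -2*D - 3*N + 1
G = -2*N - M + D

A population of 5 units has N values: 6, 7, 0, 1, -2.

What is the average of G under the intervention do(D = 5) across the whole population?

Every unit gets D=5 under the intervention. G values become 20, 21, 14, 15, 12; E[G|do(D=5)] = 16.4.

16.4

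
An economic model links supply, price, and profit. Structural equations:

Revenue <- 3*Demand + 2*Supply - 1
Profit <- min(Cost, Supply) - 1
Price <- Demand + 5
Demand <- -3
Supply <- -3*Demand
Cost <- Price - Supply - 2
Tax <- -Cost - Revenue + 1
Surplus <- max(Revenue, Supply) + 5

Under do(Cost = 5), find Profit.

4

The intervention breaks the incoming arrows to Cost: Cost <- Price - Supply - 2 no longer applies, and Cost = 5.
Supply = -3*Demand  [with Demand=-3]  = 9
Profit = min(Cost, Supply) - 1  [with Cost=5, Supply=9]  = 4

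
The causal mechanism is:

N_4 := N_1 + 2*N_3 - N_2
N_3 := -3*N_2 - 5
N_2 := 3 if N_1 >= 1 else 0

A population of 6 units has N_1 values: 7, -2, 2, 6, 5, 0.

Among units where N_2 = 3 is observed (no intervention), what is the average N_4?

Conditioning on N_2=3 selects the 4 unit(s) with N_1 ∈ {7, 2, 6, 5}. Their N_4 values: -24, -29, -25, -26. Mean = -26.

-26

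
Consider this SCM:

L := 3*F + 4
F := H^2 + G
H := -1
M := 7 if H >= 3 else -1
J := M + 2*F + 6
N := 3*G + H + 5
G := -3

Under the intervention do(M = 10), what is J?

The intervention breaks the incoming arrows to M: M := 7 if H >= 3 else -1 no longer applies, and M = 10.
F = H^2 + G  [with H=-1, G=-3]  = -2
J = M + 2*F + 6  [with M=10, F=-2]  = 12

12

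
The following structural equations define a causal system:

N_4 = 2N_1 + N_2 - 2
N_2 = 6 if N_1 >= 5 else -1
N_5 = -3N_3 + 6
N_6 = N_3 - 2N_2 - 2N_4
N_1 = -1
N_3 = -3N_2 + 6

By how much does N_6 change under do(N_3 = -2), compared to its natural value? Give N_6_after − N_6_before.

The intervention breaks the incoming arrows to N_3: N_3 = -3N_2 + 6 no longer applies, and N_3 = -2.
N_2 = 6 if N_1 >= 5 else -1  [with N_1=-1]  = -1
N_4 = 2N_1 + N_2 - 2  [with N_1=-1, N_2=-1]  = -5
N_6 = N_3 - 2N_2 - 2N_4  [with N_3=-2, N_2=-1, N_4=-5]  = 10
Without intervention: N_2 = 6 if N_1 >= 5 else -1  [with N_1=-1]  = -1; N_3 = -3N_2 + 6  [with N_2=-1]  = 9; N_4 = 2N_1 + N_2 - 2  [with N_1=-1, N_2=-1]  = -5; N_6 = N_3 - 2N_2 - 2N_4  [with N_3=9, N_2=-1, N_4=-5]  = 21.
Change = 10 − 21 = -11.

-11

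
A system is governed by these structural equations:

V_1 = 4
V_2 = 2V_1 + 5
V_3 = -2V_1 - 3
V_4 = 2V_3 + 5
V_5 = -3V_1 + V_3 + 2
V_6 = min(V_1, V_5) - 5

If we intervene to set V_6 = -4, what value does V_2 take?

do(V_6=-4) replaces the equation V_6 = min(V_1, V_5) - 5 with the constant V_6 = -4.
V_2 is not downstream of the intervention, so its value is determined by the original equations.
V_2 = 2V_1 + 5  [with V_1=4]  = 13

13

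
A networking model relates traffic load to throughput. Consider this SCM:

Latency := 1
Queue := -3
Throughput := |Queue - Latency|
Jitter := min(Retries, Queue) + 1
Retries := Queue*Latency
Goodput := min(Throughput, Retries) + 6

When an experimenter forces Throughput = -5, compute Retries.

-3

do(Throughput=-5) replaces the equation Throughput := |Queue - Latency| with the constant Throughput = -5.
Retries is not downstream of the intervention, so its value is determined by the original equations.
Retries = Queue*Latency  [with Queue=-3, Latency=1]  = -3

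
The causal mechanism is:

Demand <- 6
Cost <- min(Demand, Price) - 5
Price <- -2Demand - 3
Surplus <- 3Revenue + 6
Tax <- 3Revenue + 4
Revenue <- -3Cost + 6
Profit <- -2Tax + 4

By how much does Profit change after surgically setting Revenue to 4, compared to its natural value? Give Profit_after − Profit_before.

Under do(Revenue=4), the mechanism Revenue <- -3Cost + 6 is discarded; Revenue is fixed at 4.
Tax = 3Revenue + 4  [with Revenue=4]  = 16
Profit = -2Tax + 4  [with Tax=16]  = -28
Without intervention: Price = -2Demand - 3  [with Demand=6]  = -15; Cost = min(Demand, Price) - 5  [with Demand=6, Price=-15]  = -20; Revenue = -3Cost + 6  [with Cost=-20]  = 66; Tax = 3Revenue + 4  [with Revenue=66]  = 202; Profit = -2Tax + 4  [with Tax=202]  = -400.
Change = -28 − (-400) = 372.

372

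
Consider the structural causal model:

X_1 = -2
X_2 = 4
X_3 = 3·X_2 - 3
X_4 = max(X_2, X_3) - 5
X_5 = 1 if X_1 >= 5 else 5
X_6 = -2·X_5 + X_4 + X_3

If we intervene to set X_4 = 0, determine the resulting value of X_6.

-1

Under do(X_4=0), the mechanism X_4 = max(X_2, X_3) - 5 is discarded; X_4 is fixed at 0.
X_3 = 3·X_2 - 3  [with X_2=4]  = 9
X_5 = 1 if X_1 >= 5 else 5  [with X_1=-2]  = 5
X_6 = -2·X_5 + X_4 + X_3  [with X_5=5, X_4=0, X_3=9]  = -1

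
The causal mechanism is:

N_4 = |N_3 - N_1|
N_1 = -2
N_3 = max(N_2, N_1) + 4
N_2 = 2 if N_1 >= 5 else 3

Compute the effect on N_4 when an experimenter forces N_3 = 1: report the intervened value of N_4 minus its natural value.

-6

The intervention breaks the incoming arrows to N_3: N_3 = max(N_2, N_1) + 4 no longer applies, and N_3 = 1.
N_4 = |N_3 - N_1|  [with N_3=1, N_1=-2]  = 3
Without intervention: N_2 = 2 if N_1 >= 5 else 3  [with N_1=-2]  = 3; N_3 = max(N_2, N_1) + 4  [with N_2=3, N_1=-2]  = 7; N_4 = |N_3 - N_1|  [with N_3=7, N_1=-2]  = 9.
Change = 3 − 9 = -6.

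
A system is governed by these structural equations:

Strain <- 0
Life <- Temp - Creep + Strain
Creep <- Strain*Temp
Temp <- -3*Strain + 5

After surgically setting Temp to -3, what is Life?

Under do(Temp=-3), the mechanism Temp <- -3*Strain + 5 is discarded; Temp is fixed at -3.
Creep = Strain*Temp  [with Strain=0, Temp=-3]  = 0
Life = Temp - Creep + Strain  [with Temp=-3, Creep=0, Strain=0]  = -3

-3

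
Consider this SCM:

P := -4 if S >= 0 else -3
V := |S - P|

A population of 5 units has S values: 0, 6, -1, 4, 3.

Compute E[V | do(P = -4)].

Every unit gets P=-4 under the intervention. V values become 4, 10, 3, 8, 7; E[V|do(P=-4)] = 6.4.

6.4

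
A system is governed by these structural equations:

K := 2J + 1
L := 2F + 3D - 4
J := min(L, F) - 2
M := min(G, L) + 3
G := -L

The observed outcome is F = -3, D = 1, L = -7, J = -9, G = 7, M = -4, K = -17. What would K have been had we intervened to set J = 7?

The intervention breaks the incoming arrows to J: J := min(L, F) - 2 no longer applies, and J = 7.
K = 2J + 1  [with J=7]  = 15

15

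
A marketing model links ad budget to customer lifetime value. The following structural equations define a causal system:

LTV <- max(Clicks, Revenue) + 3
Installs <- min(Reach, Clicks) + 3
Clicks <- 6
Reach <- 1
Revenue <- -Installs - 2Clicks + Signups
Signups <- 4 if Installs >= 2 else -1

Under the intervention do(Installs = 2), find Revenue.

do(Installs=2) replaces the equation Installs <- min(Reach, Clicks) + 3 with the constant Installs = 2.
Signups = 4 if Installs >= 2 else -1  [with Installs=2]  = 4
Revenue = -Installs - 2Clicks + Signups  [with Installs=2, Clicks=6, Signups=4]  = -10

-10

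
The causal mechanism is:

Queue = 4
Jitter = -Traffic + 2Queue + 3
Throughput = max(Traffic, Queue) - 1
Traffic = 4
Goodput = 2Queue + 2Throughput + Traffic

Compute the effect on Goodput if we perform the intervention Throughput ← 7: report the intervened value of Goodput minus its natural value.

8

Intervening sets Throughput = 7 and removes its equation (Throughput = max(Traffic, Queue) - 1).
Goodput = 2Queue + 2Throughput + Traffic  [with Queue=4, Throughput=7, Traffic=4]  = 26
Without intervention: Throughput = max(Traffic, Queue) - 1  [with Traffic=4, Queue=4]  = 3; Goodput = 2Queue + 2Throughput + Traffic  [with Queue=4, Throughput=3, Traffic=4]  = 18.
Change = 26 − 18 = 8.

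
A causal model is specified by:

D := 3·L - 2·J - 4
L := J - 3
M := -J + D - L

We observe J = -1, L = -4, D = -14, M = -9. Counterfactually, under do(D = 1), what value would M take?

6

The intervention breaks the incoming arrows to D: D := 3·L - 2·J - 4 no longer applies, and D = 1.
L = J - 3  [with J=-1]  = -4
M = -J + D - L  [with J=-1, D=1, L=-4]  = 6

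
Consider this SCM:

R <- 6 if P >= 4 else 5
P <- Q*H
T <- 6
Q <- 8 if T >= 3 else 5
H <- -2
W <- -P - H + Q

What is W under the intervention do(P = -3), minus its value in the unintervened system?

Intervening sets P = -3 and removes its equation (P <- Q*H).
Q = 8 if T >= 3 else 5  [with T=6]  = 8
W = -P - H + Q  [with P=-3, H=-2, Q=8]  = 13
Without intervention: Q = 8 if T >= 3 else 5  [with T=6]  = 8; P = Q*H  [with Q=8, H=-2]  = -16; W = -P - H + Q  [with P=-16, H=-2, Q=8]  = 26.
Change = 13 − 26 = -13.

-13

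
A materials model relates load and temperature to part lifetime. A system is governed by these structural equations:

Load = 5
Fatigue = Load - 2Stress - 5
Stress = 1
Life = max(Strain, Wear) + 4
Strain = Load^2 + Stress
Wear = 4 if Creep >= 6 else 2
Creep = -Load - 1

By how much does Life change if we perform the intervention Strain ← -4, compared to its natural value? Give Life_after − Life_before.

-24

The intervention breaks the incoming arrows to Strain: Strain = Load^2 + Stress no longer applies, and Strain = -4.
Creep = -Load - 1  [with Load=5]  = -6
Wear = 4 if Creep >= 6 else 2  [with Creep=-6]  = 2
Life = max(Strain, Wear) + 4  [with Strain=-4, Wear=2]  = 6
Without intervention: Strain = Load^2 + Stress  [with Load=5, Stress=1]  = 26; Creep = -Load - 1  [with Load=5]  = -6; Wear = 4 if Creep >= 6 else 2  [with Creep=-6]  = 2; Life = max(Strain, Wear) + 4  [with Strain=26, Wear=2]  = 30.
Change = 6 − 30 = -24.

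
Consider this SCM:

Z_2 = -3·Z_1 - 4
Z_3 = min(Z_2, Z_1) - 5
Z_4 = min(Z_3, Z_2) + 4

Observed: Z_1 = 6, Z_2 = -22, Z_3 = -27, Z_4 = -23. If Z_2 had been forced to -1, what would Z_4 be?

-2

Under do(Z_2=-1), the mechanism Z_2 = -3·Z_1 - 4 is discarded; Z_2 is fixed at -1.
Z_3 = min(Z_2, Z_1) - 5  [with Z_2=-1, Z_1=6]  = -6
Z_4 = min(Z_3, Z_2) + 4  [with Z_3=-6, Z_2=-1]  = -2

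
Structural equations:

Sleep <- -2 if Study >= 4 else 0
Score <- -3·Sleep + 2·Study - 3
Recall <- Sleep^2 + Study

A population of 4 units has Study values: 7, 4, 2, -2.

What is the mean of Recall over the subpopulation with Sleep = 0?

0

Observing Sleep=0 restricts to units where Sleep's equation naturally yields 0: Study ∈ {2, -2}. In that subpopulation Recall = 2, -2, mean 0.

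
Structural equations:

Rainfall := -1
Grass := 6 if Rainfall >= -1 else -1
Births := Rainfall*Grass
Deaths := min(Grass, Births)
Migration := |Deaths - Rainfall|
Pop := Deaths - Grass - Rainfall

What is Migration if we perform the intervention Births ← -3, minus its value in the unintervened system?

do(Births=-3) replaces the equation Births := Rainfall*Grass with the constant Births = -3.
Grass = 6 if Rainfall >= -1 else -1  [with Rainfall=-1]  = 6
Deaths = min(Grass, Births)  [with Grass=6, Births=-3]  = -3
Migration = |Deaths - Rainfall|  [with Deaths=-3, Rainfall=-1]  = 2
Without intervention: Grass = 6 if Rainfall >= -1 else -1  [with Rainfall=-1]  = 6; Births = Rainfall*Grass  [with Rainfall=-1, Grass=6]  = -6; Deaths = min(Grass, Births)  [with Grass=6, Births=-6]  = -6; Migration = |Deaths - Rainfall|  [with Deaths=-6, Rainfall=-1]  = 5.
Change = 2 − 5 = -3.

-3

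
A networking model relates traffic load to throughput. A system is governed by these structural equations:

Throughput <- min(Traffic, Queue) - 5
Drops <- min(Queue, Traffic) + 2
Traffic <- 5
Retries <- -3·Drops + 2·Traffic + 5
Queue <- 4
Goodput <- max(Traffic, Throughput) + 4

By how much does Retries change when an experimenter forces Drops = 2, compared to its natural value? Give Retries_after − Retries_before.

The intervention breaks the incoming arrows to Drops: Drops <- min(Queue, Traffic) + 2 no longer applies, and Drops = 2.
Retries = -3·Drops + 2·Traffic + 5  [with Drops=2, Traffic=5]  = 9
Without intervention: Drops = min(Queue, Traffic) + 2  [with Queue=4, Traffic=5]  = 6; Retries = -3·Drops + 2·Traffic + 5  [with Drops=6, Traffic=5]  = -3.
Change = 9 − (-3) = 12.

12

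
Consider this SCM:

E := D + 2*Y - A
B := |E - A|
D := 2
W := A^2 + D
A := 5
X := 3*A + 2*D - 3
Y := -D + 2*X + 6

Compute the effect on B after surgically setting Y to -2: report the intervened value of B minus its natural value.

Under do(Y=-2), the mechanism Y := -D + 2*X + 6 is discarded; Y is fixed at -2.
E = D + 2*Y - A  [with D=2, Y=-2, A=5]  = -7
B = |E - A|  [with E=-7, A=5]  = 12
Without intervention: X = 3*A + 2*D - 3  [with A=5, D=2]  = 16; Y = -D + 2*X + 6  [with D=2, X=16]  = 36; E = D + 2*Y - A  [with D=2, Y=36, A=5]  = 69; B = |E - A|  [with E=69, A=5]  = 64.
Change = 12 − 64 = -52.

-52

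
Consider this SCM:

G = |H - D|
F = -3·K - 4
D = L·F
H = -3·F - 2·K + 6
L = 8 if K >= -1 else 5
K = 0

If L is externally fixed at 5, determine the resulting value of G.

Under do(L=5), the mechanism L = 8 if K >= -1 else 5 is discarded; L is fixed at 5.
F = -3·K - 4  [with K=0]  = -4
H = -3·F - 2·K + 6  [with F=-4, K=0]  = 18
D = L·F  [with L=5, F=-4]  = -20
G = |H - D|  [with H=18, D=-20]  = 38

38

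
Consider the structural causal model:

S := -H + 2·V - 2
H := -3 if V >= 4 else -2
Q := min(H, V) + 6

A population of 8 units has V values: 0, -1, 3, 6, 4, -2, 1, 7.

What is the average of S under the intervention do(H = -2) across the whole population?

4.5

do(H=-2) breaks H's dependence on V. With H=-2 fixed, S across the units is 0, -2, 6, 12, 8, -4, 2, 14, mean 4.5.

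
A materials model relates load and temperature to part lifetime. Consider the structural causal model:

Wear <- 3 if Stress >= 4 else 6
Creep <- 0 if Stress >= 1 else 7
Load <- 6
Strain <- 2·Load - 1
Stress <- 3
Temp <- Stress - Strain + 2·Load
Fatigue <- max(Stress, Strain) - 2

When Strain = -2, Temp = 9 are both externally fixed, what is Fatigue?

Under do(Strain = -2, Temp = 9), each intervened variable's structural equation is replaced by its fixed value.
Fatigue = max(Stress, Strain) - 2  [with Stress=3, Strain=-2]  = 1

1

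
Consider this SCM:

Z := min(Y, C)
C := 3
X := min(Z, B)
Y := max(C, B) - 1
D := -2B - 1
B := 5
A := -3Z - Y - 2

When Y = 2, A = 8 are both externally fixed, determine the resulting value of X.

2

Under do(Y = 2, A = 8), each intervened variable's structural equation is replaced by its fixed value.
Z = min(Y, C)  [with Y=2, C=3]  = 2
X = min(Z, B)  [with Z=2, B=5]  = 2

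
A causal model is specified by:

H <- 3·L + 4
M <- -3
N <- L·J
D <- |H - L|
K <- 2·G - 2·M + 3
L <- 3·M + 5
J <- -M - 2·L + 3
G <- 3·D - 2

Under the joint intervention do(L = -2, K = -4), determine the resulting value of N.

Under do(L = -2, K = -4), each intervened variable's structural equation is replaced by its fixed value.
J = -M - 2·L + 3  [with M=-3, L=-2]  = 10
N = L·J  [with L=-2, J=10]  = -20

-20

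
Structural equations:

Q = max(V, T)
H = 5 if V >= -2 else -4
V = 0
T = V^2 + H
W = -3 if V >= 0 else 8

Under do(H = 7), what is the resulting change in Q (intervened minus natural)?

do(H=7) replaces the equation H = 5 if V >= -2 else -4 with the constant H = 7.
T = V^2 + H  [with V=0, H=7]  = 7
Q = max(V, T)  [with V=0, T=7]  = 7
Without intervention: H = 5 if V >= -2 else -4  [with V=0]  = 5; T = V^2 + H  [with V=0, H=5]  = 5; Q = max(V, T)  [with V=0, T=5]  = 5.
Change = 7 − 5 = 2.

2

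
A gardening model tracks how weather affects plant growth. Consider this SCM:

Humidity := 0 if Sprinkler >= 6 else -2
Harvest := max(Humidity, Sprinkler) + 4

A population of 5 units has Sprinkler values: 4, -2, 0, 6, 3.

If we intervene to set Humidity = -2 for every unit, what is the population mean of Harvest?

6.2

The intervention sets Humidity=-2 in all 5 units regardless of Sprinkler. Recomputing Harvest per unit gives 8, 2, 4, 10, 7; average 6.2.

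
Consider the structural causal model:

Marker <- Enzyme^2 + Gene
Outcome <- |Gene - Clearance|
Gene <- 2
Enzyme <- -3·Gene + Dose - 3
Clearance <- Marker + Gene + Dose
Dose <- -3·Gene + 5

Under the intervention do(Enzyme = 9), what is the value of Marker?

83

The intervention breaks the incoming arrows to Enzyme: Enzyme <- -3·Gene + Dose - 3 no longer applies, and Enzyme = 9.
Marker = Enzyme^2 + Gene  [with Enzyme=9, Gene=2]  = 83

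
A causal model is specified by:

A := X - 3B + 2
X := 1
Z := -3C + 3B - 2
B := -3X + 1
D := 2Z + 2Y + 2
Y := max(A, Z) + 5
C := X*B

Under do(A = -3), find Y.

3

Under do(A=-3), the mechanism A := X - 3B + 2 is discarded; A is fixed at -3.
B = -3X + 1  [with X=1]  = -2
C = X*B  [with X=1, B=-2]  = -2
Z = -3C + 3B - 2  [with C=-2, B=-2]  = -2
Y = max(A, Z) + 5  [with A=-3, Z=-2]  = 3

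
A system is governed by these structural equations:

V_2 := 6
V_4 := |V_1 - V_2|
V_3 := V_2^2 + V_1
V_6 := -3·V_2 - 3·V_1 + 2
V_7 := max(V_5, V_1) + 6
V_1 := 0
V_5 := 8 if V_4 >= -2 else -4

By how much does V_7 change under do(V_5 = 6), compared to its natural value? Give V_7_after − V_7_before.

Under do(V_5=6), the mechanism V_5 := 8 if V_4 >= -2 else -4 is discarded; V_5 is fixed at 6.
V_7 = max(V_5, V_1) + 6  [with V_5=6, V_1=0]  = 12
Without intervention: V_4 = |V_1 - V_2|  [with V_1=0, V_2=6]  = 6; V_5 = 8 if V_4 >= -2 else -4  [with V_4=6]  = 8; V_7 = max(V_5, V_1) + 6  [with V_5=8, V_1=0]  = 14.
Change = 12 − 14 = -2.

-2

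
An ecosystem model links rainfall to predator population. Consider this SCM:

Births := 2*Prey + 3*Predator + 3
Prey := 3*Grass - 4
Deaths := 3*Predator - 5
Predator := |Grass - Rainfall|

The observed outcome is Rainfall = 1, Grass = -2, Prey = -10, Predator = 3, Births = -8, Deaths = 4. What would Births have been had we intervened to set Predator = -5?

Intervening sets Predator = -5 and removes its equation (Predator := |Grass - Rainfall|).
Prey = 3*Grass - 4  [with Grass=-2]  = -10
Births = 2*Prey + 3*Predator + 3  [with Prey=-10, Predator=-5]  = -32

-32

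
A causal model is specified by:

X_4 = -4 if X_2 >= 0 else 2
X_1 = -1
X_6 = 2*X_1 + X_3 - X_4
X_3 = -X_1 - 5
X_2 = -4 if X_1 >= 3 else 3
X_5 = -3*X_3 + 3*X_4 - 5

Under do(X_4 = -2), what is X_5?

1

Intervening sets X_4 = -2 and removes its equation (X_4 = -4 if X_2 >= 0 else 2).
X_3 = -X_1 - 5  [with X_1=-1]  = -4
X_5 = -3*X_3 + 3*X_4 - 5  [with X_3=-4, X_4=-2]  = 1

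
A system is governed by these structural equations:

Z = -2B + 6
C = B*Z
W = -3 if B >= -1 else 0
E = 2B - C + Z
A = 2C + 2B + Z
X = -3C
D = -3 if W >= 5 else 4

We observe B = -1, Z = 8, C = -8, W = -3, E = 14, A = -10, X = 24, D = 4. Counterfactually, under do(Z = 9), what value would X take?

Under do(Z=9), the mechanism Z = -2B + 6 is discarded; Z is fixed at 9.
C = B*Z  [with B=-1, Z=9]  = -9
X = -3C  [with C=-9]  = 27

27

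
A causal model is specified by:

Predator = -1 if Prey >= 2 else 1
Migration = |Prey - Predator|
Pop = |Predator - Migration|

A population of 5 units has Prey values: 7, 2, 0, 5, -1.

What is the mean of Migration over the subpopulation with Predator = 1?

E[Migration|Predator=1] averages over only the 2 units with Predator=1 (Prey = 0, -1): Migration = 1, 2, mean 1.5.

1.5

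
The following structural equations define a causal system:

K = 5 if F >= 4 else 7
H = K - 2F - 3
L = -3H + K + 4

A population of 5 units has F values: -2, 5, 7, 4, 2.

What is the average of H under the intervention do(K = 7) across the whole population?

-2.4

Under do(K=7), K's equation is replaced by K=7 for every unit. Per-unit H: 8, -6, -10, -4, 0. Mean = -2.4.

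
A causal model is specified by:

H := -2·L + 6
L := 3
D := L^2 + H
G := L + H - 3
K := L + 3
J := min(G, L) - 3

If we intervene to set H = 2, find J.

-1

Under do(H=2), the mechanism H := -2·L + 6 is discarded; H is fixed at 2.
G = L + H - 3  [with L=3, H=2]  = 2
J = min(G, L) - 3  [with G=2, L=3]  = -1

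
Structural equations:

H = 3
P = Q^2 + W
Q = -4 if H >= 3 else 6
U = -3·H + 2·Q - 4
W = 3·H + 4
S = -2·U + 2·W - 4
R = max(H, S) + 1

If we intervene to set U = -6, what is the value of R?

The intervention breaks the incoming arrows to U: U = -3·H + 2·Q - 4 no longer applies, and U = -6.
W = 3·H + 4  [with H=3]  = 13
S = -2·U + 2·W - 4  [with U=-6, W=13]  = 34
R = max(H, S) + 1  [with H=3, S=34]  = 35

35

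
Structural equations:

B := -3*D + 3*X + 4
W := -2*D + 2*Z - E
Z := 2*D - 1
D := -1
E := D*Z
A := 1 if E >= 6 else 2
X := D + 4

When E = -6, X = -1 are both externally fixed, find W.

Setting E = -6, X = -1 by intervention discards those variables' equations.
Z = 2*D - 1  [with D=-1]  = -3
W = -2*D + 2*Z - E  [with D=-1, Z=-3, E=-6]  = 2

2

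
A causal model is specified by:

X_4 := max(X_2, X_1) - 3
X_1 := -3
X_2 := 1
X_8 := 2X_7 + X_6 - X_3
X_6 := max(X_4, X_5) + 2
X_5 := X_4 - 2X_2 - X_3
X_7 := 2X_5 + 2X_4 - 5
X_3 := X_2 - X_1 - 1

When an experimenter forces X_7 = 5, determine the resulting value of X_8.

7

do(X_7=5) replaces the equation X_7 := 2X_5 + 2X_4 - 5 with the constant X_7 = 5.
X_3 = X_2 - X_1 - 1  [with X_2=1, X_1=-3]  = 3
X_4 = max(X_2, X_1) - 3  [with X_2=1, X_1=-3]  = -2
X_5 = X_4 - 2X_2 - X_3  [with X_4=-2, X_2=1, X_3=3]  = -7
X_6 = max(X_4, X_5) + 2  [with X_4=-2, X_5=-7]  = 0
X_8 = 2X_7 + X_6 - X_3  [with X_7=5, X_6=0, X_3=3]  = 7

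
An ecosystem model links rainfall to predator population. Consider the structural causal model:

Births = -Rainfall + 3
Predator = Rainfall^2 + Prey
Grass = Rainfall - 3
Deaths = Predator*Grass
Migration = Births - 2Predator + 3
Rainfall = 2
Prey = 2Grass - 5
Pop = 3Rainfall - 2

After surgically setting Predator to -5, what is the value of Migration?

14

The intervention breaks the incoming arrows to Predator: Predator = Rainfall^2 + Prey no longer applies, and Predator = -5.
Births = -Rainfall + 3  [with Rainfall=2]  = 1
Migration = Births - 2Predator + 3  [with Births=1, Predator=-5]  = 14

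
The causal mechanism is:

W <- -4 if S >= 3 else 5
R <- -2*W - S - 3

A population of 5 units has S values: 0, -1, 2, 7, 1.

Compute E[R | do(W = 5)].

-14.8

Every unit gets W=5 under the intervention. R values become -13, -12, -15, -20, -14; E[R|do(W=5)] = -14.8.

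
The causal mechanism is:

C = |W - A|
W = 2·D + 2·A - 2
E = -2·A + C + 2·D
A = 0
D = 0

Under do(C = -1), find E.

-1

Intervening sets C = -1 and removes its equation (C = |W - A|).
E = -2·A + C + 2·D  [with A=0, C=-1, D=0]  = -1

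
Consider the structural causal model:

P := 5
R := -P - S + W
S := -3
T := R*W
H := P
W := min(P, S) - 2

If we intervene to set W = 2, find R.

0

The intervention breaks the incoming arrows to W: W := min(P, S) - 2 no longer applies, and W = 2.
R = -P - S + W  [with P=5, S=-3, W=2]  = 0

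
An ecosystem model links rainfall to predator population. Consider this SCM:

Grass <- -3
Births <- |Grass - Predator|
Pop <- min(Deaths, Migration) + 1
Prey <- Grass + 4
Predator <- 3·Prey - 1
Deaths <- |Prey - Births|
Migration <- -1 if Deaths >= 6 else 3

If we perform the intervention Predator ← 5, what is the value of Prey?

Under do(Predator=5), the mechanism Predator <- 3·Prey - 1 is discarded; Predator is fixed at 5.
Since Prey is not a descendant of the intervened variable, it is unaffected.
Prey = Grass + 4  [with Grass=-3]  = 1

1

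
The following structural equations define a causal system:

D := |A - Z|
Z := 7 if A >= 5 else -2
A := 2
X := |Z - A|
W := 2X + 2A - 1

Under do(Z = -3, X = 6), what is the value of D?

The joint intervention fixes Z = -3, X = 6, removing each variable's own equation.
D = |A - Z|  [with A=2, Z=-3]  = 5

5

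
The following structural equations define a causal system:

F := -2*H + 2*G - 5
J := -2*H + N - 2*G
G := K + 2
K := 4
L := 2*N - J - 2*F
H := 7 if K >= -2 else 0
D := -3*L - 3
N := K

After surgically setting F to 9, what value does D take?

do(F=9) replaces the equation F := -2*H + 2*G - 5 with the constant F = 9.
N = K  [with K=4]  = 4
G = K + 2  [with K=4]  = 6
H = 7 if K >= -2 else 0  [with K=4]  = 7
J = -2*H + N - 2*G  [with H=7, N=4, G=6]  = -22
L = 2*N - J - 2*F  [with N=4, J=-22, F=9]  = 12
D = -3*L - 3  [with L=12]  = -39

-39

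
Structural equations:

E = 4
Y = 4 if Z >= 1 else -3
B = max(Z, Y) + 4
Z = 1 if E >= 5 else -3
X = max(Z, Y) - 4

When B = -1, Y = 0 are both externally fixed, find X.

-4

Under do(B = -1, Y = 0), each intervened variable's structural equation is replaced by its fixed value.
Z = 1 if E >= 5 else -3  [with E=4]  = -3
X = max(Z, Y) - 4  [with Z=-3, Y=0]  = -4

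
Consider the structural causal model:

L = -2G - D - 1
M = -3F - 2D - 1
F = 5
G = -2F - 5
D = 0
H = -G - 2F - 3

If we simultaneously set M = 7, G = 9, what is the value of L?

-19

Setting M = 7, G = 9 by intervention discards those variables' equations.
L = -2G - D - 1  [with G=9, D=0]  = -19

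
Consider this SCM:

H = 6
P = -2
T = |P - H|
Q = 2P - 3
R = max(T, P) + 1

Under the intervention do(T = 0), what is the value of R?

do(T=0) replaces the equation T = |P - H| with the constant T = 0.
R = max(T, P) + 1  [with T=0, P=-2]  = 1

1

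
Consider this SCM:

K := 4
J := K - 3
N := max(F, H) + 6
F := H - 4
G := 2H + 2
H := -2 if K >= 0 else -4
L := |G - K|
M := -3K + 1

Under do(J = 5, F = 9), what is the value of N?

Under do(J = 5, F = 9), each intervened variable's structural equation is replaced by its fixed value.
H = -2 if K >= 0 else -4  [with K=4]  = -2
N = max(F, H) + 6  [with F=9, H=-2]  = 15

15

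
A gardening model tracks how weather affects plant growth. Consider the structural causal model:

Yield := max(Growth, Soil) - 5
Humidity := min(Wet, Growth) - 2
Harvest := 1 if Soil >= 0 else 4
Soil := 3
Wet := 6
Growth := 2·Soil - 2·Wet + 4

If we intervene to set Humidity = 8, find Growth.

Under do(Humidity=8), the mechanism Humidity := min(Wet, Growth) - 2 is discarded; Humidity is fixed at 8.
Since Growth is not a descendant of the intervened variable, it is unaffected.
Growth = 2·Soil - 2·Wet + 4  [with Soil=3, Wet=6]  = -2

-2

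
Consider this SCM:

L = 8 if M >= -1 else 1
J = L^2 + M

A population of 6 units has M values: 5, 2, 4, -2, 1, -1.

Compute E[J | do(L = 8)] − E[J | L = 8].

-0.7

Under do(L=8), L's equation is replaced by L=8 for every unit. Per-unit J: 69, 66, 68, 62, 65, 63. Mean = 65.5.
Observing L=8 restricts to units where L's equation naturally yields 8: M ∈ {5, 2, 4, 1, -1}. In that subpopulation J = 69, 66, 68, 65, 63, mean 66.2.
Difference = 65.5 − 66.2 = -0.7.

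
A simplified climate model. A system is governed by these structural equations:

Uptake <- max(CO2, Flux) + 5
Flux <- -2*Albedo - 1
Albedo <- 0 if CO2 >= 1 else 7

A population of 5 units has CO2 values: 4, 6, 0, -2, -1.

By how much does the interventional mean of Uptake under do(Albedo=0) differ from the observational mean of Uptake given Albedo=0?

-3.4

Under do(Albedo=0), Albedo's equation is replaced by Albedo=0 for every unit. Per-unit Uptake: 9, 11, 5, 4, 4. Mean = 6.6.
E[Uptake|Albedo=0] averages over only the 2 units with Albedo=0 (CO2 = 4, 6): Uptake = 9, 11, mean 10.
Difference = 6.6 − 10 = -3.4.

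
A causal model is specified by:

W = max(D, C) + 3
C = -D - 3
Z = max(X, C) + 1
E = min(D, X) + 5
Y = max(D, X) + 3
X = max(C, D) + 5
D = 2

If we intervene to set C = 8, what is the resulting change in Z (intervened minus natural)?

6

Under do(C=8), the mechanism C = -D - 3 is discarded; C is fixed at 8.
X = max(C, D) + 5  [with C=8, D=2]  = 13
Z = max(X, C) + 1  [with X=13, C=8]  = 14
Without intervention: C = -D - 3  [with D=2]  = -5; X = max(C, D) + 5  [with C=-5, D=2]  = 7; Z = max(X, C) + 1  [with X=7, C=-5]  = 8.
Change = 14 − 8 = 6.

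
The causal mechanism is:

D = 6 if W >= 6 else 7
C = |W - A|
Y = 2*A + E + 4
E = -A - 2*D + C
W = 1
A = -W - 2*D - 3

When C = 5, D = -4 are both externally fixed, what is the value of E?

The joint intervention fixes C = 5, D = -4, removing each variable's own equation.
A = -W - 2*D - 3  [with W=1, D=-4]  = 4
E = -A - 2*D + C  [with A=4, D=-4, C=5]  = 9

9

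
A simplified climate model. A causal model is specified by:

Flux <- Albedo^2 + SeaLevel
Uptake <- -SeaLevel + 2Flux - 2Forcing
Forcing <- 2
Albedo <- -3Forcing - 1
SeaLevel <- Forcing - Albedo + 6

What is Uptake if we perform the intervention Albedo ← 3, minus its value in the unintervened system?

do(Albedo=3) replaces the equation Albedo <- -3Forcing - 1 with the constant Albedo = 3.
SeaLevel = Forcing - Albedo + 6  [with Forcing=2, Albedo=3]  = 5
Flux = Albedo^2 + SeaLevel  [with Albedo=3, SeaLevel=5]  = 14
Uptake = -SeaLevel + 2Flux - 2Forcing  [with SeaLevel=5, Flux=14, Forcing=2]  = 19
Without intervention: Albedo = -3Forcing - 1  [with Forcing=2]  = -7; SeaLevel = Forcing - Albedo + 6  [with Forcing=2, Albedo=-7]  = 15; Flux = Albedo^2 + SeaLevel  [with Albedo=-7, SeaLevel=15]  = 64; Uptake = -SeaLevel + 2Flux - 2Forcing  [with SeaLevel=15, Flux=64, Forcing=2]  = 109.
Change = 19 − 109 = -90.

-90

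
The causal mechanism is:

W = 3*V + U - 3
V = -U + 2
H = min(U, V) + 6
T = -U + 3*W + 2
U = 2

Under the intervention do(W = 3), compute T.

Intervening sets W = 3 and removes its equation (W = 3*V + U - 3).
T = -U + 3*W + 2  [with U=2, W=3]  = 9

9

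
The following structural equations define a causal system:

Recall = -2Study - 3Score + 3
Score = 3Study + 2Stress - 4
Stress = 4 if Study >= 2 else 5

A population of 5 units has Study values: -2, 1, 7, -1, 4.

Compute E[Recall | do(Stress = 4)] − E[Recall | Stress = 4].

Every unit gets Stress=4 under the intervention. Recall values become 13, -20, -86, 2, -53; E[Recall|do(Stress=4)] = -28.8.
Observing Stress=4 restricts to units where Stress's equation naturally yields 4: Study ∈ {7, 4}. In that subpopulation Recall = -86, -53, mean -69.5.
Difference = -28.8 − (-69.5) = 40.7.

40.7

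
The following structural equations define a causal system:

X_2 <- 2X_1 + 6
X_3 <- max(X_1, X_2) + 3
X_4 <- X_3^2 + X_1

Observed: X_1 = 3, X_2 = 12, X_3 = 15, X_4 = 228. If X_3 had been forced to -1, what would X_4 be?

4

The intervention breaks the incoming arrows to X_3: X_3 <- max(X_1, X_2) + 3 no longer applies, and X_3 = -1.
X_4 = X_3^2 + X_1  [with X_3=-1, X_1=3]  = 4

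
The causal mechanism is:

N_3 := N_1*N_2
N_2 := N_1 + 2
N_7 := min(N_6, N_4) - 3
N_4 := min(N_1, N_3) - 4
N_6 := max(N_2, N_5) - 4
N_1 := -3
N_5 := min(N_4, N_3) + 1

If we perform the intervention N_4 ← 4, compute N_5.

4

Intervening sets N_4 = 4 and removes its equation (N_4 := min(N_1, N_3) - 4).
N_2 = N_1 + 2  [with N_1=-3]  = -1
N_3 = N_1*N_2  [with N_1=-3, N_2=-1]  = 3
N_5 = min(N_4, N_3) + 1  [with N_4=4, N_3=3]  = 4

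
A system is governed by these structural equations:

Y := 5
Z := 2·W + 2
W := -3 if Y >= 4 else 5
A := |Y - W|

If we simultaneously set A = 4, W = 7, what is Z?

16

The joint intervention fixes A = 4, W = 7, removing each variable's own equation.
Z = 2·W + 2  [with W=7]  = 16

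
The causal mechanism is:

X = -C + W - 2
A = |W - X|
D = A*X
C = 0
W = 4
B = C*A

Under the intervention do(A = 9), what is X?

Under do(A=9), the mechanism A = |W - X| is discarded; A is fixed at 9.
Since X is not a descendant of the intervened variable, it is unaffected.
X = -C + W - 2  [with C=0, W=4]  = 2

2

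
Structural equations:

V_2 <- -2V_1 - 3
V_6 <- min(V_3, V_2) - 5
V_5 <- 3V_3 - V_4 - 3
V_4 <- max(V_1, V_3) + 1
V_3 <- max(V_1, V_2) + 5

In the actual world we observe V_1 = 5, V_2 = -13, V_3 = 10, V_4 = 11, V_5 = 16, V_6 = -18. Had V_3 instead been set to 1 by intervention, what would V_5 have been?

-6

do(V_3=1) replaces the equation V_3 <- max(V_1, V_2) + 5 with the constant V_3 = 1.
V_4 = max(V_1, V_3) + 1  [with V_1=5, V_3=1]  = 6
V_5 = 3V_3 - V_4 - 3  [with V_3=1, V_4=6]  = -6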